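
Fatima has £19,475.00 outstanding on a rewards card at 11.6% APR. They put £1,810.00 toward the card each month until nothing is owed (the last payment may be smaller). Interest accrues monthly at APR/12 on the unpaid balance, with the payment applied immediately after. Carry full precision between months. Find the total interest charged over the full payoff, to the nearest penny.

Monthly rate r = 11.6%/12 = 0.966667% = 0.00966667.
Payoff takes n = ⌈−ln(1 − rB₀/P)/ln(1+r)⌉ = ⌈11.416⌉ = 12 payments; the last is £755.35.
Total paid = 11·£1,810.00 + £755.35 = £20,665.35.
Total interest = total paid − principal = £20,665.35 − £19,475.00 = £1,190.35.

£1,190.35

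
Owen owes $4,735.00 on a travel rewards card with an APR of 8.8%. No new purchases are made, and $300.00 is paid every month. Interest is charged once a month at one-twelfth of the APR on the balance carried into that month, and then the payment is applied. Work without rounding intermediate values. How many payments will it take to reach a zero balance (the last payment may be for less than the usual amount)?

Monthly rate r = 8.8%/12 = 0.733333% = 0.00733333.
Recurrence: B ← B·(1+r) − $300.00.
Month 1: interest $34.72; balance after payment $4,469.72.
Month 2: interest $32.78; balance after payment $4,202.50.
Closed form: n = −ln(1 − rB₀/P)/ln(1+r) = −ln(0.88426)/ln(1.00733) ≈ 16.835, so the balance reaches zero during payment 17.

17 months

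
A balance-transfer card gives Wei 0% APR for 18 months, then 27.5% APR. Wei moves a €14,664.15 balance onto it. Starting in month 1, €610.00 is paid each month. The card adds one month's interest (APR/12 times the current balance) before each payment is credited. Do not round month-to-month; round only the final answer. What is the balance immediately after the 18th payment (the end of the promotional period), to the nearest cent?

Promo months 1–18 at r₀ = 0%/12 = 0; months 19+ at r₁ = 27.5%/12 = 0.0229167.
After month 18 (no interest yet): B = €14,664.15 − 18·€610.00 = €3,684.15.

€3,684.15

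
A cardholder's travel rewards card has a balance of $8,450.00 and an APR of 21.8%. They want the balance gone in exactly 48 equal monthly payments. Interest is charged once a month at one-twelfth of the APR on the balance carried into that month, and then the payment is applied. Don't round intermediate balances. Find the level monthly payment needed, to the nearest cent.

Monthly rate r = 21.8%/12 = 1.81667% = 0.0181667.
Level-payment amortization: P = B₀·r / (1 − (1+r)^(−n)) = 8450.00·0.0181667 / (1 − 1.01817^(−48)).
Denominator 1 − (1+r)^(−48) = 0.578600504.
P = 153.508 / 0.578600504 ≈ 265.31.

$265.31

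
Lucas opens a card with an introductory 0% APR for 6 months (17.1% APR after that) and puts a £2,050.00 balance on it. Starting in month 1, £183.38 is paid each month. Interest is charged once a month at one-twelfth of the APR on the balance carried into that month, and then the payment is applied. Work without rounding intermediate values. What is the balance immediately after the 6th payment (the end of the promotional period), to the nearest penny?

Promo months 1–6 at r₀ = 0%/12 = 0; months 7+ at r₁ = 17.1%/12 = 0.01425.
After month 6 (no interest yet): B = £2,050.00 − 6·£183.38 = £949.72.

£949.72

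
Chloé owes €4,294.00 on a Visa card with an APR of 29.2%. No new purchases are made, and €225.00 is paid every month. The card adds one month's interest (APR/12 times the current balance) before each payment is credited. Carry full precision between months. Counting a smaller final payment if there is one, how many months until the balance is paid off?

Monthly rate r = 29.2%/12 = 2.43333% = 0.0243333.
Recurrence: B ← B·(1+r) − €225.00.
Month 1: interest €104.49; balance after payment €4,173.49.
Month 2: interest €101.55; balance after payment €4,050.04.
Closed form: n = −ln(1 − rB₀/P)/ln(1+r) = −ln(0.53561)/ln(1.02433) ≈ 25.969, so the balance reaches zero during payment 26.

26 months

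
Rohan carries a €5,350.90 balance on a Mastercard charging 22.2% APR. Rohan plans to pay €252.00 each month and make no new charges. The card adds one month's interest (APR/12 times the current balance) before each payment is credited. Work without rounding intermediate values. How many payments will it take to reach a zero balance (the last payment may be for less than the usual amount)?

28 payments

Monthly rate r = 22.2%/12 = 1.85% = 0.0185.
Recurrence: B ← B·(1+r) − €252.00.
Month 1: interest €98.99; balance after payment €5,197.89.
Month 2: interest €96.16; balance after payment €5,042.05.
Closed form: n = −ln(1 − rB₀/P)/ln(1+r) = −ln(0.60718)/ln(1.0185) ≈ 27.218, so the balance reaches zero during payment 28.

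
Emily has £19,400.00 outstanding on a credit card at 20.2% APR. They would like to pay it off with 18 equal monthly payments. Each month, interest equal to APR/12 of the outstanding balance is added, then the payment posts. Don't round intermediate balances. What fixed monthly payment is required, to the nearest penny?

£1,258.27

Monthly rate r = 20.2%/12 = 1.68333% = 0.0168333.
Level-payment amortization: P = B₀·r / (1 − (1+r)^(−n)) = 19400.00·0.0168333 / (1 − 1.01683^(−18)).
Denominator 1 − (1+r)^(−18) = 0.259535815.
P = 326.567 / 0.259535815 ≈ 1258.27.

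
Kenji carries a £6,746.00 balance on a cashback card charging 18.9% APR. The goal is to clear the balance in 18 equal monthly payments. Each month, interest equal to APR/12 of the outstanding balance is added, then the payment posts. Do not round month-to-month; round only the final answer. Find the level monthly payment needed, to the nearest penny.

£433.33

Monthly rate r = 18.9%/12 = 1.575% = 0.01575.
Level-payment amortization: P = B₀·r / (1 − (1+r)^(−n)) = 6746.00·0.01575 / (1 − 1.01575^(−18)).
Denominator 1 − (1+r)^(−18) = 0.245191048.
P = 106.249 / 0.245191048 ≈ 433.33.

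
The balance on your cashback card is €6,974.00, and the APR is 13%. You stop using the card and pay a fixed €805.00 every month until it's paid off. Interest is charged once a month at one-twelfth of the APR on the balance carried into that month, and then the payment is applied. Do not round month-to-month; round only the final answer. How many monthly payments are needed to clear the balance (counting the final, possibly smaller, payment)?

10 months

Monthly rate r = 13%/12 = 1.08333% = 0.0108333.
Recurrence: B ← B·(1+r) − €805.00.
Month 1: interest €75.55; balance after payment €6,244.55.
Month 2: interest €67.65; balance after payment €5,507.20.
Closed form: n = −ln(1 − rB₀/P)/ln(1+r) = −ln(0.90615)/ln(1.01083) ≈ 9.146, so the balance reaches zero during payment 10.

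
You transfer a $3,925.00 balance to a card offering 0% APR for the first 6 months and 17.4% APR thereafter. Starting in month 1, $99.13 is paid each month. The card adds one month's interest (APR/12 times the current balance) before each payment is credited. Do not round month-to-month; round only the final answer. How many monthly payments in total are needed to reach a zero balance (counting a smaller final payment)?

Promo months 1–6 at r₀ = 0%/12 = 0; months 7+ at r₁ = 17.4%/12 = 0.0145.
After month 6 (no interest yet): B = $3,925.00 − 6·$99.13 = $3,330.22.
Then at r₁ with $99.13/mo: n₂ = −ln(1 − r₁·B/P)/ln(1+r₁) ≈ 46.38 → 47 more payments.

53 payments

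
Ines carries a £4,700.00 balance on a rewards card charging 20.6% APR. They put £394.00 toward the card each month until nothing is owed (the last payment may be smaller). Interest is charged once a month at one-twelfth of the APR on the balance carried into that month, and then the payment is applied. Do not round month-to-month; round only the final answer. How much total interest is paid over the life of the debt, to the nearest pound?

Monthly rate r = 20.6%/12 = 1.71667% = 0.0171667.
Payoff takes n = ⌈−ln(1 − rB₀/P)/ln(1+r)⌉ = ⌈13.462⌉ = 14 payments; the last is £182.86.
Total paid = 13·£394.00 + £182.86 = £5,304.86.
Total interest = total paid − principal = £5,304.86 − £4,700.00 = £604.86.

£605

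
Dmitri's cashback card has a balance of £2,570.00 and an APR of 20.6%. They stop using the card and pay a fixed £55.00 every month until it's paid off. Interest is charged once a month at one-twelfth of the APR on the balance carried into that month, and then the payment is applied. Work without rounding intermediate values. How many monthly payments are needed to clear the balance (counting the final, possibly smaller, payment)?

Monthly rate r = 20.6%/12 = 1.71667% = 0.0171667.
Recurrence: B ← B·(1+r) − £55.00.
Month 1: interest £44.12; balance after payment £2,559.12.
Month 2: interest £43.93; balance after payment £2,548.05.
Closed form: n = −ln(1 − rB₀/P)/ln(1+r) = −ln(0.19785)/ln(1.01717) ≈ 95.192, so the balance reaches zero during payment 96.

96 months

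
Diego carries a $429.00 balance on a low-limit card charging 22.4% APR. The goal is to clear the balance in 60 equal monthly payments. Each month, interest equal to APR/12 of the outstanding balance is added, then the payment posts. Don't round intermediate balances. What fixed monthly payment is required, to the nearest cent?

$11.95

Monthly rate r = 22.4%/12 = 1.86667% = 0.0186667.
Level-payment amortization: P = B₀·r / (1 − (1+r)^(−n)) = 429.00·0.0186667 / (1 − 1.01867^(−60)).
Denominator 1 − (1+r)^(−60) = 0.670333901.
P = 8.008 / 0.670333901 ≈ 11.95.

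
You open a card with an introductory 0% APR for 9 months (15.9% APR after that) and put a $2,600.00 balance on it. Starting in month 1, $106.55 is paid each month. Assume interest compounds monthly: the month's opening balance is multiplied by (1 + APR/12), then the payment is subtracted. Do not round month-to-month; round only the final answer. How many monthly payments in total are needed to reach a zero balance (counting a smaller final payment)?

Promo months 1–9 at r₀ = 0%/12 = 0; months 10+ at r₁ = 15.9%/12 = 0.01325.
After month 9 (no interest yet): B = $2,600.00 − 9·$106.55 = $1,641.05.
Then at r₁ with $106.55/mo: n₂ = −ln(1 − r₁·B/P)/ln(1+r₁) ≈ 17.34 → 18 more payments.

27 payments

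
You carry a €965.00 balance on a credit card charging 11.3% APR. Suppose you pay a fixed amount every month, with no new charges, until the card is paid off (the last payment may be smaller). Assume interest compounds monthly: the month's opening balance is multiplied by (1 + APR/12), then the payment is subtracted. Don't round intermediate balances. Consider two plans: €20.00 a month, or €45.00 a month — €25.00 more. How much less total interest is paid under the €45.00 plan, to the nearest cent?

Monthly rate r = 11.3%/12 = 0.941667% = 0.00941667.
At €20.00/mo: n = ⌈−ln(1 − rB₀/P)/ln(1+r)⌉ = 65 payments (last €12.69); total interest = total paid − €965.00 = €327.69.
At €45.00/mo: 25 payments (last €3.00); total interest €118.00.
Interest saved = €327.69 − €118.00 = €209.69.

€209.69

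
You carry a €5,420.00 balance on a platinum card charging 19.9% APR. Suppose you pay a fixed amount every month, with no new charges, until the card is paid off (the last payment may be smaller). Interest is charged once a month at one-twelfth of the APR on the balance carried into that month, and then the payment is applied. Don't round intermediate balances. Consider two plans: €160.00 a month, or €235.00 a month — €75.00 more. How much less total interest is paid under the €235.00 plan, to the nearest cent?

€1,137.93

Monthly rate r = 19.9%/12 = 1.65833% = 0.0165833.
At €160.00/mo: n = ⌈−ln(1 − rB₀/P)/ln(1+r)⌉ = 51 payments (last €25.69); total interest = total paid − €5,420.00 = €2,605.69.
At €235.00/mo: 30 payments (last €72.76); total interest €1,467.76.
Interest saved = €2,605.69 − €1,467.76 = €1,137.93.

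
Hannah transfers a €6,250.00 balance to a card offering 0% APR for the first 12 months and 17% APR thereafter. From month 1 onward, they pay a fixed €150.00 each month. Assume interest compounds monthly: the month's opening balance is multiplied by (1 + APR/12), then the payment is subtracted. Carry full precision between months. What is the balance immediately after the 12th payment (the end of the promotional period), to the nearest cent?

Promo months 1–12 at r₀ = 0%/12 = 0; months 13+ at r₁ = 17%/12 = 0.0141667.
After month 12 (no interest yet): B = €6,250.00 − 12·€150.00 = €4,450.00.

€4,450.00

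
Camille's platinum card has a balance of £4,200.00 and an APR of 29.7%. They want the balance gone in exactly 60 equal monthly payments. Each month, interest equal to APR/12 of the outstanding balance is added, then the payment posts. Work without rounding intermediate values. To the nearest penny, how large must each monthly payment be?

Monthly rate r = 29.7%/12 = 2.475% = 0.02475.
Level-payment amortization: P = B₀·r / (1 − (1+r)^(−n)) = 4200.00·0.02475 / (1 − 1.02475^(−60)).
Denominator 1 − (1+r)^(−60) = 0.769365443.
P = 103.95 / 0.769365443 ≈ 135.11.

£135.11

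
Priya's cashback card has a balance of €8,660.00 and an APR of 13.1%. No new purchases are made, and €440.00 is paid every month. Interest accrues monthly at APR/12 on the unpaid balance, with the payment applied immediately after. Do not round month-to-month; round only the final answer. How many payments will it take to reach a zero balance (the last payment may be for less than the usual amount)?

23 payments

Monthly rate r = 13.1%/12 = 1.09167% = 0.0109167.
Recurrence: B ← B·(1+r) − €440.00.
Month 1: interest €94.54; balance after payment €8,314.54.
Month 2: interest €90.77; balance after payment €7,965.31.
Closed form: n = −ln(1 − rB₀/P)/ln(1+r) = −ln(0.78514)/ln(1.01092) ≈ 22.279, so the balance reaches zero during payment 23.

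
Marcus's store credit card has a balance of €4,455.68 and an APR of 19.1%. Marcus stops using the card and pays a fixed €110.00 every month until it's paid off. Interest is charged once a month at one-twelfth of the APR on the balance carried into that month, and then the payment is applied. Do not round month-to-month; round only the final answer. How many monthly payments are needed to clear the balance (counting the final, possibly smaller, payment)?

Monthly rate r = 19.1%/12 = 1.59167% = 0.0159167.
Recurrence: B ← B·(1+r) − €110.00.
Month 1: interest €70.92; balance after payment €4,416.60.
Month 2: interest €70.30; balance after payment €4,376.90.
Closed form: n = −ln(1 − rB₀/P)/ln(1+r) = −ln(0.35528)/ln(1.01592) ≈ 65.533, so the balance reaches zero during payment 66.

66 payments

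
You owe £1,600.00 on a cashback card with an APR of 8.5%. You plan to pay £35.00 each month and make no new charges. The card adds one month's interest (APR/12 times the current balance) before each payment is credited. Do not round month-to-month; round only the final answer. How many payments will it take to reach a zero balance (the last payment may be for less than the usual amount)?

56 payments

Monthly rate r = 8.5%/12 = 0.708333% = 0.00708333.
Recurrence: B ← B·(1+r) − £35.00.
Month 1: interest £11.33; balance after payment £1,576.33.
Month 2: interest £11.17; balance after payment £1,552.50.
Closed form: n = −ln(1 − rB₀/P)/ln(1+r) = −ln(0.67619)/ln(1.00708) ≈ 55.435, so the balance reaches zero during payment 56.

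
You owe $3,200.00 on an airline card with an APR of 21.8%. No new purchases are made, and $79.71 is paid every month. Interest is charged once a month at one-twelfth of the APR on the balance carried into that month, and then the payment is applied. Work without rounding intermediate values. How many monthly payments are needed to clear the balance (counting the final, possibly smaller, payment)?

73 payments

Monthly rate r = 21.8%/12 = 1.81667% = 0.0181667.
Recurrence: B ← B·(1+r) − $79.71.
Month 1: interest $58.13; balance after payment $3,178.42.
Month 2: interest $57.74; balance after payment $3,156.45.
Closed form: n = −ln(1 − rB₀/P)/ln(1+r) = −ln(0.27069)/ln(1.01817) ≈ 72.584, so the balance reaches zero during payment 73.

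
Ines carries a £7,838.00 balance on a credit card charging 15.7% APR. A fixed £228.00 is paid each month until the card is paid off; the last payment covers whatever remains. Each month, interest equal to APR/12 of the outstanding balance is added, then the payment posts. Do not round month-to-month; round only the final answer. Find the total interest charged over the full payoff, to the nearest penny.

£2,641.03

Monthly rate r = 15.7%/12 = 1.30833% = 0.0130833.
Payoff takes n = ⌈−ln(1 − rB₀/P)/ln(1+r)⌉ = ⌈45.960⌉ = 46 payments; the last is £219.03.
Total paid = 45·£228.00 + £219.03 = £10,479.03.
Total interest = total paid − principal = £10,479.03 − £7,838.00 = £2,641.03.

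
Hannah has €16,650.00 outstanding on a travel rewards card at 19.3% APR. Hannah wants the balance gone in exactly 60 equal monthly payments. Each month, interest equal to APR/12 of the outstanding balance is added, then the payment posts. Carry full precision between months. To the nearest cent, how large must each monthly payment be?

Monthly rate r = 19.3%/12 = 1.60833% = 0.0160833.
Level-payment amortization: P = B₀·r / (1 − (1+r)^(−n)) = 16650.00·0.0160833 / (1 − 1.01608^(−60)).
Denominator 1 − (1+r)^(−60) = 0.616080356.
P = 267.788 / 0.616080356 ≈ 434.66.

€434.66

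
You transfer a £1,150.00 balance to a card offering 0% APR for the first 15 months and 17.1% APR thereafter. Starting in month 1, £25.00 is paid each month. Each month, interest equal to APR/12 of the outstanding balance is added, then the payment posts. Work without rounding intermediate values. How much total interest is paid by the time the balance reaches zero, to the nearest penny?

£255.01

Promo months 1–15 at r₀ = 0%/12 = 0; months 16+ at r₁ = 17.1%/12 = 0.01425.
After month 15 (no interest yet): B = £1,150.00 − 15·£25.00 = £775.00.
Then at r₁ with £25.00/mo: n₂ = −ln(1 − r₁·B/P)/ln(1+r₁) ≈ 41.20 → 42 more payments.
Total paid = 56·£25.00 + £5.01 = £1,405.01; interest = £1,405.01 − £1,150.00 = £255.01.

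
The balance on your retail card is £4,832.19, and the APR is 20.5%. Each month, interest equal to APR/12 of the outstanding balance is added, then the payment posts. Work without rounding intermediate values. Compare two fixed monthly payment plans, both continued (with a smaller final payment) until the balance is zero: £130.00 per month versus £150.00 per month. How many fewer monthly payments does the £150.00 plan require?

12 fewer payments

Monthly rate r = 20.5%/12 = 1.70833% = 0.0170833.
At £130.00/mo: n = ⌈−ln(1 − rB₀/P)/ln(1+r)⌉ = 60 payments (last £65.14); total interest = total paid − £4,832.19 = £2,902.95.
At £150.00/mo: 48 payments (last £27.75); total interest £2,245.56.
Payments saved = 60 − 48 = 12.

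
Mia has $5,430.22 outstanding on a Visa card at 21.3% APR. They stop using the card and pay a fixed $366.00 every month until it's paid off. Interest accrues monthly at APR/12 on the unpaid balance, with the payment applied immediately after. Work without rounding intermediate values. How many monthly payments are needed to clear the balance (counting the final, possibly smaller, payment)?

18 payments

Monthly rate r = 21.3%/12 = 1.775% = 0.01775.
Recurrence: B ← B·(1+r) − $366.00.
Month 1: interest $96.39; balance after payment $5,160.61.
Month 2: interest $91.60; balance after payment $4,886.21.
Closed form: n = −ln(1 − rB₀/P)/ln(1+r) = −ln(0.73665)/ln(1.01775) ≈ 17.372, so the balance reaches zero during payment 18.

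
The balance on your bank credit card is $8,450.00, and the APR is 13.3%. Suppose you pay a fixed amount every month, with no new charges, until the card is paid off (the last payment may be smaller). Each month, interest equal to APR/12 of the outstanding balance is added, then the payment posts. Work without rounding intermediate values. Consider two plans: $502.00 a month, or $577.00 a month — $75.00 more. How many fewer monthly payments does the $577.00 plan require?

2 fewer payments

Monthly rate r = 13.3%/12 = 1.10833% = 0.0110833.
At $502.00/mo: n = ⌈−ln(1 − rB₀/P)/ln(1+r)⌉ = 19 payments (last $368.68); total interest = total paid − $8,450.00 = $954.68.
At $577.00/mo: 17 payments (last $39.57); total interest $821.57.
Payments saved = 19 − 17 = 2.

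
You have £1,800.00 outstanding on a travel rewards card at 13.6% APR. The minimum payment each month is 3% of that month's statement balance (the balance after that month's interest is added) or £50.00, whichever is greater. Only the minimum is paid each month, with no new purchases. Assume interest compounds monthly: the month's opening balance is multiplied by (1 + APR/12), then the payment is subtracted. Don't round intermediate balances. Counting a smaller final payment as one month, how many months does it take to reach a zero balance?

Monthly rate r = 13.6%/12 = 1.13333% = 0.0113333.
While 3% of the post-interest balance exceeds £50.00, each month B ← (B·(1+r))·(1 − 0.03), i.e. B shrinks by the factor (1+r)·0.97 = 0.98099.
This holds for months 1–5. Entering month 6 the balance is £1,635.32; 3% of the post-interest balance is now below £50.00, so the flat £50.00 minimum applies from here.
From month 6 a fixed £50.00 at rate r clears £1,635.32 in 42 more payments. Total: 5 + 42 = 47 months.

47 months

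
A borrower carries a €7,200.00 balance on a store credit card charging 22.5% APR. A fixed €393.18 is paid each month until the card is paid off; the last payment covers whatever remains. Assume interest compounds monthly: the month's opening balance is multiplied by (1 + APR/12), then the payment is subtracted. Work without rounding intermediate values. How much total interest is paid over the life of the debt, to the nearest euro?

€1,703

Monthly rate r = 22.5%/12 = 1.875% = 0.01875.
Payoff takes n = ⌈−ln(1 − rB₀/P)/ln(1+r)⌉ = ⌈22.642⌉ = 23 payments; the last is €253.34.
Total paid = 22·€393.18 + €253.34 = €8,903.30.
Total interest = total paid − principal = €8,903.30 − €7,200.00 = €1,703.30.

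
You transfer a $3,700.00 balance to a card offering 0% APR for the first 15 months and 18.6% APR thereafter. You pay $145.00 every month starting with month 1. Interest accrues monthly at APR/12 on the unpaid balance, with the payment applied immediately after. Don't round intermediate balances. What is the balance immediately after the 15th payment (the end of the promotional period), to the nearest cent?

$1,525.00

Promo months 1–15 at r₀ = 0%/12 = 0; months 16+ at r₁ = 18.6%/12 = 0.0155.
After month 15 (no interest yet): B = $3,700.00 − 15·$145.00 = $1,525.00.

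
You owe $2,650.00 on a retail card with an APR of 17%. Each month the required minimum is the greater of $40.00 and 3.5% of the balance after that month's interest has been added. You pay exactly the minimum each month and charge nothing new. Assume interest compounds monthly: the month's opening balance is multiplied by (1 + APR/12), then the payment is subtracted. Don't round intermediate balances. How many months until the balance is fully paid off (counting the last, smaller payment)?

76 months

Monthly rate r = 17%/12 = 1.41667% = 0.0141667.
While 3.5% of the post-interest balance exceeds $40.00, each month B ← (B·(1+r))·(1 − 0.035), i.e. B shrinks by the factor (1+r)·0.965 = 0.97867.
This holds for months 1–40. Entering month 41 the balance is $1,118.69; 3.5% of the post-interest balance is now below $40.00, so the flat $40.00 minimum applies from here.
From month 41 a fixed $40.00 at rate r clears $1,118.69 in 36 more payments. Total: 40 + 36 = 76 months.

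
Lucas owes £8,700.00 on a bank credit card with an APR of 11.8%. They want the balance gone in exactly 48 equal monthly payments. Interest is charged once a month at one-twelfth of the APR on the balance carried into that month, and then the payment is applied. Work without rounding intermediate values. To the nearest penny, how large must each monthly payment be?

Monthly rate r = 11.8%/12 = 0.983333% = 0.00983333.
Level-payment amortization: P = B₀·r / (1 − (1+r)^(−n)) = 8700.00·0.00983333 / (1 − 1.00983^(−48)).
Denominator 1 − (1+r)^(−48) = 0.374806724.
P = 85.55 / 0.374806724 ≈ 228.25.

£228.25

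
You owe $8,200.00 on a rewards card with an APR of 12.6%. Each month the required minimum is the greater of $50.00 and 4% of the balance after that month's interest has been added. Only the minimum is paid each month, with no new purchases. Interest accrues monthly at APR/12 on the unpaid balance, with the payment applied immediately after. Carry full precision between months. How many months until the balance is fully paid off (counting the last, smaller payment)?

92 months

Monthly rate r = 12.6%/12 = 1.05% = 0.0105.
While 4% of the post-interest balance exceeds $50.00, each month B ← (B·(1+r))·(1 − 0.04), i.e. B shrinks by the factor (1+r)·0.96 = 0.97008.
This holds for months 1–63. Entering month 64 the balance is $1,209.73; 4% of the post-interest balance is now below $50.00, so the flat $50.00 minimum applies from here.
From month 64 a fixed $50.00 at rate r clears $1,209.73 in 29 more payments. Total: 63 + 29 = 92 months.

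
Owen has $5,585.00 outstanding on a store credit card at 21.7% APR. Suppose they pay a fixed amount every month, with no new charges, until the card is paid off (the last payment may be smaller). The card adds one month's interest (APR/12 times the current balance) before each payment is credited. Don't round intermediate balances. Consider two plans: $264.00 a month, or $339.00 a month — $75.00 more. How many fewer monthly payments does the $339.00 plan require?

Monthly rate r = 21.7%/12 = 1.80833% = 0.0180833.
At $264.00/mo: n = ⌈−ln(1 − rB₀/P)/ln(1+r)⌉ = 27 payments (last $238.91); total interest = total paid − $5,585.00 = $1,517.91.
At $339.00/mo: 20 payments (last $250.21); total interest $1,106.21.
Payments saved = 27 − 20 = 7.

7 fewer payments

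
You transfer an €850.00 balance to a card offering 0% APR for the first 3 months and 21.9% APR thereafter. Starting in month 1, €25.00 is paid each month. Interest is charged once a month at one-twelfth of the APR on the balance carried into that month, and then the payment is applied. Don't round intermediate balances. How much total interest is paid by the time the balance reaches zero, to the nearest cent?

€378.07

Promo months 1–3 at r₀ = 0%/12 = 0; months 4+ at r₁ = 21.9%/12 = 0.01825.
After month 3 (no interest yet): B = €850.00 − 3·€25.00 = €775.00.
Then at r₁ with €25.00/mo: n₂ = −ln(1 − r₁·B/P)/ln(1+r₁) ≈ 46.12 → 47 more payments.
Total paid = 49·€25.00 + €3.07 = €1,228.07; interest = €1,228.07 − €850.00 = €378.07.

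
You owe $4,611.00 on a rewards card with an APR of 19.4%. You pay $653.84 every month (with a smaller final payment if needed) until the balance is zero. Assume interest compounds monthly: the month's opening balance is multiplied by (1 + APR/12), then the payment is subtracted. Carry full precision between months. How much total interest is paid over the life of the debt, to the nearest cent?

$325.48

Monthly rate r = 19.4%/12 = 1.61667% = 0.0161667.
Payoff takes n = ⌈−ln(1 − rB₀/P)/ln(1+r)⌉ = ⌈7.548⌉ = 8 payments; the last is $359.60.
Total paid = 7·$653.84 + $359.60 = $4,936.48.
Total interest = total paid − principal = $4,936.48 − $4,611.00 = $325.48.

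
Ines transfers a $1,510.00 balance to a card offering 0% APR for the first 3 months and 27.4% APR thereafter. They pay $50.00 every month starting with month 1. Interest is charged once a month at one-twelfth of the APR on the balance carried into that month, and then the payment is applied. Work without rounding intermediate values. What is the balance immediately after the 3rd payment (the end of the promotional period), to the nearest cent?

$1,360.00

Promo months 1–3 at r₀ = 0%/12 = 0; months 4+ at r₁ = 27.4%/12 = 0.0228333.
After month 3 (no interest yet): B = $1,510.00 − 3·$50.00 = $1,360.00.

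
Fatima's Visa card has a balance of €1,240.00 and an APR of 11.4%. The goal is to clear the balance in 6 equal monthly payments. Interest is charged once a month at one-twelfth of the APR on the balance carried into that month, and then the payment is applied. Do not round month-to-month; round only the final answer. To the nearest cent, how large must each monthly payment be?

Monthly rate r = 11.4%/12 = 0.95% = 0.0095.
Level-payment amortization: P = B₀·r / (1 − (1+r)^(−n)) = 1240.00·0.0095 / (1 − 1.0095^(−6)).
Denominator 1 − (1+r)^(−6) = 0.0551517559.
P = 11.78 / 0.0551517559 ≈ 213.59.

€213.59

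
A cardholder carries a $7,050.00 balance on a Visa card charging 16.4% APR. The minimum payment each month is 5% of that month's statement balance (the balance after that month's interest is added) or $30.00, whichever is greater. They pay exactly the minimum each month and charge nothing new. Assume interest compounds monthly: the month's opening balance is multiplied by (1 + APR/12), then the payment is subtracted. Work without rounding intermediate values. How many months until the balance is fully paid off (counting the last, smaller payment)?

Monthly rate r = 16.4%/12 = 1.36667% = 0.0136667.
While 5% of the post-interest balance exceeds $30.00, each month B ← (B·(1+r))·(1 − 0.05), i.e. B shrinks by the factor (1+r)·0.95 = 0.96298.
This holds for months 1–66. Entering month 67 the balance is $584.83; 5% of the post-interest balance is now below $30.00, so the flat $30.00 minimum applies from here.
From month 67 a fixed $30.00 at rate r clears $584.83 in 23 more payments. Total: 66 + 23 = 89 months.

89 months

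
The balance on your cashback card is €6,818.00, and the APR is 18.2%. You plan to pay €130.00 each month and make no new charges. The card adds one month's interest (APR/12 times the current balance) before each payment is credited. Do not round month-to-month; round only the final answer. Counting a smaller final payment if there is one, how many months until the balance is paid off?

Monthly rate r = 18.2%/12 = 1.51667% = 0.0151667.
Recurrence: B ← B·(1+r) − €130.00.
Month 1: interest €103.41; balance after payment €6,791.41.
Month 2: interest €103.00; balance after payment €6,764.41.
Closed form: n = −ln(1 − rB₀/P)/ln(1+r) = −ln(0.20457)/ln(1.01517) ≈ 105.420, so the balance reaches zero during payment 106.

106 payments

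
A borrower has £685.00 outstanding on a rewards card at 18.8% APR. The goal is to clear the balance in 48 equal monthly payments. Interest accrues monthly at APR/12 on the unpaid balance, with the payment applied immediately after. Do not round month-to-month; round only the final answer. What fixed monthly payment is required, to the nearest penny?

£20.41

Monthly rate r = 18.8%/12 = 1.56667% = 0.0156667.
Level-payment amortization: P = B₀·r / (1 − (1+r)^(−n)) = 685.00·0.0156667 / (1 − 1.01567^(−48)).
Denominator 1 − (1+r)^(−48) = 0.525820883.
P = 10.7317 / 0.525820883 ≈ 20.41.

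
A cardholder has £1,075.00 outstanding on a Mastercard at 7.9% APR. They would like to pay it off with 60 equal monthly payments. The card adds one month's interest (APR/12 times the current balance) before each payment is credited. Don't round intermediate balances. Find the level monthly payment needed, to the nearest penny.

Monthly rate r = 7.9%/12 = 0.658333% = 0.00658333.
Level-payment amortization: P = B₀·r / (1 − (1+r)^(−n)) = 1075.00·0.00658333 / (1 − 1.00658^(−60)).
Denominator 1 − (1+r)^(−60) = 0.325447297.
P = 7.07708 / 0.325447297 ≈ 21.75.

£21.75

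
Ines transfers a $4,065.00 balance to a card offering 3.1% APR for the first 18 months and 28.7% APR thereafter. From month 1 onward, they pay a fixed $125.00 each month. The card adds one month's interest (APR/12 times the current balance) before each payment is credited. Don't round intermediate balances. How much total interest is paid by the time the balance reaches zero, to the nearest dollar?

$668

Promo months 1–18 at r₀ = 3.1%/12 = 0.00258333; months 19+ at r₁ = 28.7%/12 = 0.0239167.
After month 18: iterate B ← B·(1+r₀) − $125.00 for 18 months → $1,958.14.
Then at r₁ with $125.00/mo: n₂ = −ln(1 − r₁·B/P)/ln(1+r₁) ≈ 19.86 → 20 more payments.
Total paid = 37·$125.00 + $108.00 = $4,733.00; interest = $4,733.00 − $4,065.00 = $668.00.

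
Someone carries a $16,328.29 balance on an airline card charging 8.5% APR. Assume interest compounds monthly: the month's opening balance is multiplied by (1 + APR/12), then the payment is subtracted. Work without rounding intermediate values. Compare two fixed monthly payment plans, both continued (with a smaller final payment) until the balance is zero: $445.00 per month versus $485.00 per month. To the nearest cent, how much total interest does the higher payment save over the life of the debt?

Monthly rate r = 8.5%/12 = 0.708333% = 0.00708333.
At $445.00/mo: n = ⌈−ln(1 − rB₀/P)/ln(1+r)⌉ = 43 payments (last $285.86); total interest = total paid − $16,328.29 = $2,647.57.
At $485.00/mo: 39 payments (last $289.69); total interest $2,391.40.
Interest saved = $2,647.57 − $2,391.40 = $256.17.

$256.17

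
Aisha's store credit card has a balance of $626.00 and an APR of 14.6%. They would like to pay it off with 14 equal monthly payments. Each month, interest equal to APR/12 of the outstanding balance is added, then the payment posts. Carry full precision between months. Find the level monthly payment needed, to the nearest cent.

$48.90

Monthly rate r = 14.6%/12 = 1.21667% = 0.0121667.
Level-payment amortization: P = B₀·r / (1 − (1+r)^(−n)) = 626.00·0.0121667 / (1 − 1.01217^(−14)).
Denominator 1 − (1+r)^(−14) = 0.155749027.
P = 7.61633 / 0.155749027 ≈ 48.90.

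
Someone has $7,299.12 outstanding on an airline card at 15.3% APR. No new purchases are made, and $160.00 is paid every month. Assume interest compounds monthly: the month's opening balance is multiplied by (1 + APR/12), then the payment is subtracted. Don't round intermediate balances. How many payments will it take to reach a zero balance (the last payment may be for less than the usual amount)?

69 months

Monthly rate r = 15.3%/12 = 1.275% = 0.01275.
Recurrence: B ← B·(1+r) − $160.00.
Month 1: interest $93.06; balance after payment $7,232.18.
Month 2: interest $92.21; balance after payment $7,164.39.
Closed form: n = −ln(1 − rB₀/P)/ln(1+r) = −ln(0.41835)/ln(1.01275) ≈ 68.783, so the balance reaches zero during payment 69.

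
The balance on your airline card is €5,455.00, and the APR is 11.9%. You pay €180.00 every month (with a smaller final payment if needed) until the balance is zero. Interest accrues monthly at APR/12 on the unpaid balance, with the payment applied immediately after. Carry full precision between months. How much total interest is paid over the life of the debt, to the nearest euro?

€1,065

Monthly rate r = 11.9%/12 = 0.991667% = 0.00991667.
Payoff takes n = ⌈−ln(1 − rB₀/P)/ln(1+r)⌉ = ⌈36.222⌉ = 37 payments; the last is €40.12.
Total paid = 36·€180.00 + €40.12 = €6,520.12.
Total interest = total paid − principal = €6,520.12 − €5,455.00 = €1,065.12.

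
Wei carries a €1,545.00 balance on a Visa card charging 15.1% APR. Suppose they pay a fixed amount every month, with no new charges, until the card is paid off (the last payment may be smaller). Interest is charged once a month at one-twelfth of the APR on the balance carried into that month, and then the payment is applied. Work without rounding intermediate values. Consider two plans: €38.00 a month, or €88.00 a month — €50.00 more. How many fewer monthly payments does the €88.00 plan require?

Monthly rate r = 15.1%/12 = 1.25833% = 0.0125833.
At €38.00/mo: n = ⌈−ln(1 − rB₀/P)/ln(1+r)⌉ = 58 payments (last €11.81); total interest = total paid − €1,545.00 = €632.81.
At €88.00/mo: 20 payments (last €84.85); total interest €211.85.
Payments saved = 58 − 20 = 38.

38 fewer payments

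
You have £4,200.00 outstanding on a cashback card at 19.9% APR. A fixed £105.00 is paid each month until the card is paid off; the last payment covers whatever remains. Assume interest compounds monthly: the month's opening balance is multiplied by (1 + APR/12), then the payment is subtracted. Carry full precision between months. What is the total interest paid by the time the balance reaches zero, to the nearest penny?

£2,750.17

Monthly rate r = 19.9%/12 = 1.65833% = 0.0165833.
Payoff takes n = ⌈−ln(1 − rB₀/P)/ln(1+r)⌉ = ⌈66.191⌉ = 67 payments; the last is £20.17.
Total paid = 66·£105.00 + £20.17 = £6,950.17.
Total interest = total paid − principal = £6,950.17 − £4,200.00 = £2,750.17.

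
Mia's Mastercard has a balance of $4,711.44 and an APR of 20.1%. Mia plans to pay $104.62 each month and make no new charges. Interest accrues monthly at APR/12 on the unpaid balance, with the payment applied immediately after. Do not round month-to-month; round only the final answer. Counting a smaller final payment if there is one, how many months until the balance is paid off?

Monthly rate r = 20.1%/12 = 1.675% = 0.01675.
Recurrence: B ← B·(1+r) − $104.62.
Month 1: interest $78.92; balance after payment $4,685.74.
Month 2: interest $78.49; balance after payment $4,659.60.
Closed form: n = −ln(1 − rB₀/P)/ln(1+r) = −ln(0.24568)/ln(1.01675) ≈ 84.504, so the balance reaches zero during payment 85.

85 months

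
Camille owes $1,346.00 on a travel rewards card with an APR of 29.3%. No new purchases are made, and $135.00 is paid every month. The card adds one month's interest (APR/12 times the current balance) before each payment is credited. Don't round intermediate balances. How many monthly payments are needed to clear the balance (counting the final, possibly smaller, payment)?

Monthly rate r = 29.3%/12 = 2.44167% = 0.0244167.
Recurrence: B ← B·(1+r) − $135.00.
Month 1: interest $32.86; balance after payment $1,243.86.
Month 2: interest $30.37; balance after payment $1,139.24.
Closed form: n = −ln(1 − rB₀/P)/ln(1+r) = −ln(0.75656)/ln(1.02442) ≈ 11.565, so the balance reaches zero during payment 12.

12 payments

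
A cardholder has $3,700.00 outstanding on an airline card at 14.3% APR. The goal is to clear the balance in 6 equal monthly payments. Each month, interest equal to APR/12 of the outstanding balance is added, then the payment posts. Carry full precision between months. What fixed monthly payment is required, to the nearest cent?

$642.64

Monthly rate r = 14.3%/12 = 1.19167% = 0.0119167.
Level-payment amortization: P = B₀·r / (1 − (1+r)^(−n)) = 3700.00·0.0119167 / (1 − 1.01192^(−6)).
Denominator 1 − (1+r)^(−6) = 0.0686101385.
P = 44.0917 / 0.0686101385 ≈ 642.64.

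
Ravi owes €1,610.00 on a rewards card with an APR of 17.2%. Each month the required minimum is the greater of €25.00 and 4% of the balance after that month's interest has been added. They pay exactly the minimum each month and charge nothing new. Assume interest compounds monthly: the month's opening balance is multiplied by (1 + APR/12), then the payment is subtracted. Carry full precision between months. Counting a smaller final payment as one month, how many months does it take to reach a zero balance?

Monthly rate r = 17.2%/12 = 1.43333% = 0.0143333.
While 4% of the post-interest balance exceeds €25.00, each month B ← (B·(1+r))·(1 − 0.04), i.e. B shrinks by the factor (1+r)·0.96 = 0.97376.
This holds for months 1–37. Entering month 38 the balance is €601.93; 4% of the post-interest balance is now below €25.00, so the flat €25.00 minimum applies from here.
From month 38 a fixed €25.00 at rate r clears €601.93 in 30 more payments. Total: 37 + 30 = 67 months.

67 months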